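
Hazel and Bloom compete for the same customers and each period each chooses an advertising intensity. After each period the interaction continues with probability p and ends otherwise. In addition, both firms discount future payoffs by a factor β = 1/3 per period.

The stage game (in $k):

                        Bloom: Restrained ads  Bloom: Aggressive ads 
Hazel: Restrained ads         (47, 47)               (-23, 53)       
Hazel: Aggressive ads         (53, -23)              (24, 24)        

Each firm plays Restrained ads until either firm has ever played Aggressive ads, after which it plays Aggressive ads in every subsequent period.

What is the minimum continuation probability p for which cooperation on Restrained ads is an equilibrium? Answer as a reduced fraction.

18/29

With continuation probability p and discount β, the effective per-period discount factor is βp.
Grim-trigger IC: βp ≥ (53−47)/(53−24) = 6/29.
So p ≥ (6/29)/(1/3) = 18/29.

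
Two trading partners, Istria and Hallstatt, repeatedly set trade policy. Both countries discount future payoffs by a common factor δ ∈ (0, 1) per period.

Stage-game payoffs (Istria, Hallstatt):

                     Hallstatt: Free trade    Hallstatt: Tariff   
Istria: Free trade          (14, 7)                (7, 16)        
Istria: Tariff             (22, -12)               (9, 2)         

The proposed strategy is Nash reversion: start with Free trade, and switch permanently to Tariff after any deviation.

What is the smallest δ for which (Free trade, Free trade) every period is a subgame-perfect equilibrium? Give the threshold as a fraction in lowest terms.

9/14

Istria's threshold: (22−14)/(22−9) = 8/13.
Hallstatt's threshold: (16−7)/(16−2) = 9/14.
8/13 < 9/14, so Hallstatt binds and δ* = 9/14.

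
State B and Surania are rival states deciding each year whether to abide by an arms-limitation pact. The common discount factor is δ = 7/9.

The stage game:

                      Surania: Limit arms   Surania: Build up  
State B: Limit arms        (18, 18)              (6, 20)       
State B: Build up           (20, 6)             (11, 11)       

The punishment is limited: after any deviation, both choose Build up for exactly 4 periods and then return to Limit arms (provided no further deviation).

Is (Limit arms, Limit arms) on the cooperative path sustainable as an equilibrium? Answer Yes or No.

Yes

IC: δ+…+δ^4 ≥ (20−18)/(18−11) = 2/7.
At δ = 7/9: partial sum = 2.2192 ≥ 0.2857. Cooperation sustainable.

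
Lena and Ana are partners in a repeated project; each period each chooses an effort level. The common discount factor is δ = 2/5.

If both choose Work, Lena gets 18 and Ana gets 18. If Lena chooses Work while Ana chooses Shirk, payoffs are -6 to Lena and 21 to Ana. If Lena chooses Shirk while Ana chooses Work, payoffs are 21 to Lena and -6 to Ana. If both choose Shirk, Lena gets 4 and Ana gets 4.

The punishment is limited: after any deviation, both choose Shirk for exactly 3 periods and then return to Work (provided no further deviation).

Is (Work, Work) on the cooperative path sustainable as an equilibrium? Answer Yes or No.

Yes

Comparing payoff streams over the 4 periods until play realigns: cooperate → 18(1+δ+…+δ^3); deviate → 21 + 4(δ+…+δ^3).
Cooperation is sustained iff (18−4)(δ+…+δ^3) ≥ 21−18.
δ+…+δ^3 = 2/5·(1−(2/5)^3)/(1−2/5) = 0.6240, and (21−18)/(18−4) = 0.2143.
0.6240 ≥ 0.2143, so cooperation is sustainable.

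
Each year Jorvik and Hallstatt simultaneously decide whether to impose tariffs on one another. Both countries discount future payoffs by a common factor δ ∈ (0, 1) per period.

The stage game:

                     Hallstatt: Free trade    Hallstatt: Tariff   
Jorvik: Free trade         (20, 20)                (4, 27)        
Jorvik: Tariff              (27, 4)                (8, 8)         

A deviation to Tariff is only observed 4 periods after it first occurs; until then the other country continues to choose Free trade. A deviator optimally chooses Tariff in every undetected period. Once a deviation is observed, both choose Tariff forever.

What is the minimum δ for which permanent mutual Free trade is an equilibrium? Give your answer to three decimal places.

A deviator earns 27 for 4 periods, then 8 forever; cooperating earns 20 forever. Multiplying the IC by (1−δ):
20 ≥ 27(1−δ^4) + 8δ^4, so 19·δ^4 ≥ 7 and δ^4 ≥ 7/19.
δ ≥ (7/19)^(1/4) ≈ 0.779.

0.779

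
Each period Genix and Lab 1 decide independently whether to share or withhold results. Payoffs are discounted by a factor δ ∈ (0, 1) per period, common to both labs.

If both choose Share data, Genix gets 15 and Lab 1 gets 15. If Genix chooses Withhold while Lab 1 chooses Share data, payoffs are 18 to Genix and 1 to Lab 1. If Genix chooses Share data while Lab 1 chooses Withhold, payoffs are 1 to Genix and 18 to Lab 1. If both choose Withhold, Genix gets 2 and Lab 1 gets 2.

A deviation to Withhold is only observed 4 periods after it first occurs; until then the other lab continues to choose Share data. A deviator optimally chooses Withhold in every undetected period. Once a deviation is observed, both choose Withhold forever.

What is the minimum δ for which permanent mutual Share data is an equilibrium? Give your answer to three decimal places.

A deviator earns 18 for 4 periods, then 2 forever; cooperating earns 15 forever. Multiplying the IC by (1−δ):
15 ≥ 18(1−δ^4) + 2δ^4, so 16·δ^4 ≥ 3 and δ^4 ≥ 3/16.
δ ≥ (3/16)^(1/4) ≈ 0.658.

0.658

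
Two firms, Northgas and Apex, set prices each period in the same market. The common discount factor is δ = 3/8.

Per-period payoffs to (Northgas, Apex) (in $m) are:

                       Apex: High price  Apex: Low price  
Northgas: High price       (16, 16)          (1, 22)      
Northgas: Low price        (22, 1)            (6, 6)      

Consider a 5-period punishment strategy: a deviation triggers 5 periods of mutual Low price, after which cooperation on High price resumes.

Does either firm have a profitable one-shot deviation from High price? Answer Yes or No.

IC: δ+…+δ^5 ≥ (22−16)/(16−6) = 3/5.
At δ = 3/8: partial sum = 0.5956 < 0.6000. Cooperation not sustainable.

Yes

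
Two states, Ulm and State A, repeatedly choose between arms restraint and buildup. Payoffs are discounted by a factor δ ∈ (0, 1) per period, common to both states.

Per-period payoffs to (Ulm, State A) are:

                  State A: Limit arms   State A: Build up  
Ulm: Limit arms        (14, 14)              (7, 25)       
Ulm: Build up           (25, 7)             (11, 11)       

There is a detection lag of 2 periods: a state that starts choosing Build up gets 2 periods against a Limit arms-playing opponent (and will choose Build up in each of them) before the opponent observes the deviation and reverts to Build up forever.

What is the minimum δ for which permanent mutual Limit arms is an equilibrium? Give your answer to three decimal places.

Deviating for the 2 undetected periods gains 25−14 = 11 per period over cooperation, then loses 14−11 = 3 per period forever once punishment starts.
Gain: 11(1 + δ + … + δ^1); loss: 3·δ^2/(1−δ).
No profitable deviation ⇔ 11(1−δ^2) ≤ 3·δ^2, i.e. δ^2 ≥ 11/(11+3) = 11/14.
Hence δ ≥ (11/14)^(1/2) ≈ 0.886.

0.886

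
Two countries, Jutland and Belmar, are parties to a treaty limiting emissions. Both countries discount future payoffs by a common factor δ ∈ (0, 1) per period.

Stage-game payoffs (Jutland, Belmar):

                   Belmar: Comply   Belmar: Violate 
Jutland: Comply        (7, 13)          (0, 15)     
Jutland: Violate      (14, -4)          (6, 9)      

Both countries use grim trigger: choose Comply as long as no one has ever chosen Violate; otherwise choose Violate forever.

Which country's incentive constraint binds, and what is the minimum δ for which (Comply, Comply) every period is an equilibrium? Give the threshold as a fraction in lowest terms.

For Jutland: deviation gain 14−7 = 7, per-period punishment loss 7−6 = 1. IC gives δ ≥ 7/8.
For Belmar: gain 2, loss 4 per period, so δ ≥ 2/6 = 1/3.
The tighter constraint is Jutland's, so cooperation needs δ ≥ 7/8.

Jutland; δ ≥ 7/8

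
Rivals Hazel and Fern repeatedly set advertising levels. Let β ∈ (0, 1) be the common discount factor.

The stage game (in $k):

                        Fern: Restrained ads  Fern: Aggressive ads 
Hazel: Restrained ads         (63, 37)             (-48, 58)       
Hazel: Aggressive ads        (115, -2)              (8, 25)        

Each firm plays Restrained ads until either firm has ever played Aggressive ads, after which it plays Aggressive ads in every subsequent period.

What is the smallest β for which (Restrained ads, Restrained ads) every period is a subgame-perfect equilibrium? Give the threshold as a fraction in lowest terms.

7/11

Hazel's threshold: (115−63)/(115−8) = 52/107.
Fern's threshold: (58−37)/(58−25) = 7/11.
52/107 < 7/11, so Fern binds and β* = 7/11.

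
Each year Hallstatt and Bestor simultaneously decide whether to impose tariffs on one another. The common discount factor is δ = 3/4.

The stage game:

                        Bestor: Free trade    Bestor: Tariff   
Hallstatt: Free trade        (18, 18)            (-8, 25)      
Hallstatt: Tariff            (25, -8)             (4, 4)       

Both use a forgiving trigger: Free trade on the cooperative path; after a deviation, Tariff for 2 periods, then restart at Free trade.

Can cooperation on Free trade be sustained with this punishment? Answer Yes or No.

A one-shot deviation gives 25 now, then 4 for 2 periods, then back to 18.
Gain from deviating: (25−18) today; loss: (18−4) in each of the next 2 periods.
No-deviation condition: (18−4)(δ+…+δ^2) ≥ 25−18, i.e. δ+…+δ^2 ≥ 1/2.
At δ = 3/4: δ+…+δ^2 = 1.3125 ≥ 0.5000.
So cooperation is sustainable.

Yes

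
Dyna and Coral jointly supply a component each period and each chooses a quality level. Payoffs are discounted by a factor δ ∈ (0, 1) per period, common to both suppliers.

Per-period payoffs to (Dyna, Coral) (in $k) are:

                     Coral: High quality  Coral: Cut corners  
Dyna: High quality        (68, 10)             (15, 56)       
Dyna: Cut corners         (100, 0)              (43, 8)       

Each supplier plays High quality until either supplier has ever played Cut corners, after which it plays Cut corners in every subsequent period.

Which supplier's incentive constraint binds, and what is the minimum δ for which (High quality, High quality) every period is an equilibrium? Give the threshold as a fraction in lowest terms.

Coral; δ ≥ 23/24

Dyna: cooperation gives 68 each period; deviation gives 100 once then 43 forever.
  68/(1−δ) ≥ 100 + 43δ/(1−δ) ⇒ δ ≥ 32/57.
Coral: cooperation gives 10 each period; deviation gives 56 once then 8 forever.
  δ ≥ 46/48 = 23/24.
Both must hold, so the binding constraint is Coral's: δ ≥ 23/24.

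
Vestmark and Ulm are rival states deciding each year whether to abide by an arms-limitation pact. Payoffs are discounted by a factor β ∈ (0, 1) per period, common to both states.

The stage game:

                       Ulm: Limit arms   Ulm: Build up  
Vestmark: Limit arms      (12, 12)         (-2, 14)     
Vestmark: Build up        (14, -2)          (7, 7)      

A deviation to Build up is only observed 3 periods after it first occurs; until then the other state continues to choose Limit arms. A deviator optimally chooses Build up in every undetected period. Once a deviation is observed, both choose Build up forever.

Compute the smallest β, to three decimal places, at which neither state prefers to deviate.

0.659

Deviating for the 3 undetected periods gains 14−12 = 2 per period over cooperation, then loses 12−7 = 5 per period forever once punishment starts.
Gain: 2(1 + β + … + β^2); loss: 5·β^3/(1−β).
No profitable deviation ⇔ 2(1−β^3) ≤ 5·β^3, i.e. β^3 ≥ 2/(2+5) = 2/7.
Hence β ≥ (2/7)^(1/3) ≈ 0.659.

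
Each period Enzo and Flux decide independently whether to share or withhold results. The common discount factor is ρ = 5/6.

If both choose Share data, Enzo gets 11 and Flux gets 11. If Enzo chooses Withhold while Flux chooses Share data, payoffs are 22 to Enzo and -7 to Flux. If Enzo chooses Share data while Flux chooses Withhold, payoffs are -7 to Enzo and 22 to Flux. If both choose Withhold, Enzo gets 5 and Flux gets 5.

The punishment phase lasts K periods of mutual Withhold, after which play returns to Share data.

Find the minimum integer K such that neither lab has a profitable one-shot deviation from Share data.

IC: ρ(1−ρ^K)/(1−ρ) ≥ (22−11)/(11−5) = 11/6.
With ρ = 5/6: need 1 − ρ^K ≥ 11/6·(1−5/6)/(5/6), i.e. ρ^K ≤ 0.6333.
Since (5/6)^2 = 0.6944 and (5/6)^3 = 0.5787, the smallest such K is 3.

3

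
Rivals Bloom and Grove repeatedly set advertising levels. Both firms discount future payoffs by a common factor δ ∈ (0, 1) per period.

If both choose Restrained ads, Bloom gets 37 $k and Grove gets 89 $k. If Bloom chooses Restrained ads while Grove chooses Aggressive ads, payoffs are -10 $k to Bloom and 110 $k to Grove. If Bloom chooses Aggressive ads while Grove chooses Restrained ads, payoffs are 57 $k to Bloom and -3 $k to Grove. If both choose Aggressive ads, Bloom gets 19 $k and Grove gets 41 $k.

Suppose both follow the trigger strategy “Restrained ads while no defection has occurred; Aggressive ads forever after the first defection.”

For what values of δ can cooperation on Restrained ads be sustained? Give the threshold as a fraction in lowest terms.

For Bloom: deviation gain 57−37 = 20, per-period punishment loss 37−19 = 18. IC gives δ ≥ 20/38 = 10/19.
For Grove: gain 21, loss 48 per period, so δ ≥ 21/69 = 7/23.
The tighter constraint is Bloom's, so cooperation needs δ ≥ 10/19.

10/19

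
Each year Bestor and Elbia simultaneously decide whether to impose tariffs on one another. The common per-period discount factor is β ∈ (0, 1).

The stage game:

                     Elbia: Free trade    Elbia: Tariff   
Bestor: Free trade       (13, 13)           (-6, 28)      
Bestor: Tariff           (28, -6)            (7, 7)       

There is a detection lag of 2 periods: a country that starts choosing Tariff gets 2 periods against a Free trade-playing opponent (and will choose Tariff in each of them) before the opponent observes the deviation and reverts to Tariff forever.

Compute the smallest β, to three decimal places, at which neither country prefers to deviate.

0.845

A deviator earns 28 for 2 periods, then 7 forever; cooperating earns 13 forever. Multiplying the IC by (1−β):
13 ≥ 28(1−β^2) + 7β^2, so 21·β^2 ≥ 15 and β^2 ≥ 5/7.
β ≥ (5/7)^(1/2) ≈ 0.845.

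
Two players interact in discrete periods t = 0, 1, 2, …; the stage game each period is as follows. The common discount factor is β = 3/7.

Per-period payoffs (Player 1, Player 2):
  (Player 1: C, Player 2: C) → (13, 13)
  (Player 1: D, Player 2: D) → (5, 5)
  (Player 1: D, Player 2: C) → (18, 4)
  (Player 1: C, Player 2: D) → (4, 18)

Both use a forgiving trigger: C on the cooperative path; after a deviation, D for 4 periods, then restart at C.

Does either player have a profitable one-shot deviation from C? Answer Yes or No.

No

Comparing payoff streams over the 5 periods until play realigns: cooperate → 13(1+β+…+β^4); deviate → 18 + 5(β+…+β^4).
Cooperation is sustained iff (13−5)(β+…+β^4) ≥ 18−13.
β+…+β^4 = 3/7·(1−(3/7)^4)/(1−3/7) = 0.7247, and (18−13)/(13−5) = 0.6250.
0.7247 ≥ 0.6250, so cooperation is sustainable.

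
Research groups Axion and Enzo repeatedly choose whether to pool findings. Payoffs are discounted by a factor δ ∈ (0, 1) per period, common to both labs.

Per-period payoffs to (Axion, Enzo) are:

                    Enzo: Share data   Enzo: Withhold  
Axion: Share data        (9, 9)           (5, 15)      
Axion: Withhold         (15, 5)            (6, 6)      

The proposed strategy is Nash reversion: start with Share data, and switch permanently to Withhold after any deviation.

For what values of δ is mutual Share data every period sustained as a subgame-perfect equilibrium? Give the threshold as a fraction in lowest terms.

2/3

9/(1−δ) ≥ 15 + 6δ/(1−δ)
9 ≥ 15 − 9δ
δ ≥ 6/9 = 2/3.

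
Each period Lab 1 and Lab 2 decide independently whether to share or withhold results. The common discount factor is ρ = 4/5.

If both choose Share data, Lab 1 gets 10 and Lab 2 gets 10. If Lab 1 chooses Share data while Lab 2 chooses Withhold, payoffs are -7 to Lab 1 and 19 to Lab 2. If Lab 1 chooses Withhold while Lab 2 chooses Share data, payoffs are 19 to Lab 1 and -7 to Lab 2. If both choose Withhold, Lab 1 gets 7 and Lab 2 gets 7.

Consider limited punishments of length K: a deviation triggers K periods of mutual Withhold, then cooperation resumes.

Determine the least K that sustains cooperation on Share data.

7

IC: ρ(1−ρ^K)/(1−ρ) ≥ (19−10)/(10−7) = 3.
With ρ = 4/5: need 1 − ρ^K ≥ 3·(1−4/5)/(4/5), i.e. ρ^K ≤ 0.2500.
Since (4/5)^6 = 0.2621 and (4/5)^7 = 0.2097, the smallest such K is 7.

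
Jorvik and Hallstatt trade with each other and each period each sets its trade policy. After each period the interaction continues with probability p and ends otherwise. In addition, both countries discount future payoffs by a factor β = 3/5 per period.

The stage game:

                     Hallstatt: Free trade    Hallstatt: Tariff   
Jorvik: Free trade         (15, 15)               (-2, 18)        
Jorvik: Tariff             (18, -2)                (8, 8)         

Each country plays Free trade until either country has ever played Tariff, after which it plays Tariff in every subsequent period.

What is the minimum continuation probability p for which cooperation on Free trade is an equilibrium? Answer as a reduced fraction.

1/2

Expected continuation weight on next period's payoff is β·p = 3/5·p, which plays the role of the discount factor.
Cooperation requires 3/5·p ≥ (18−15)/(18−8) = 3/10, hence p ≥ 1/2.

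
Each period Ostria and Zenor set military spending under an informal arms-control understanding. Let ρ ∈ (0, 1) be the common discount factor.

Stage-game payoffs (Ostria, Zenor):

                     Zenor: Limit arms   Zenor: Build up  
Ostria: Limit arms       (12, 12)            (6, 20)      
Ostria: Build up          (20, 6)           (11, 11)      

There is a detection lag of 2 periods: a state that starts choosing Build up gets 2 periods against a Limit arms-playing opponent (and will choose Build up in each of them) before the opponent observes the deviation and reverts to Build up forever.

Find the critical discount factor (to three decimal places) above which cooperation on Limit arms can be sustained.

Deviating for the 2 undetected periods gains 20−12 = 8 per period over cooperation, then loses 12−11 = 1 per period forever once punishment starts.
Gain: 8(1 + ρ + … + ρ^1); loss: 1·ρ^2/(1−ρ).
No profitable deviation ⇔ 8(1−ρ^2) ≤ 1·ρ^2, i.e. ρ^2 ≥ 8/(8+1) = 8/9.
Hence ρ ≥ (8/9)^(1/2) ≈ 0.943.

0.943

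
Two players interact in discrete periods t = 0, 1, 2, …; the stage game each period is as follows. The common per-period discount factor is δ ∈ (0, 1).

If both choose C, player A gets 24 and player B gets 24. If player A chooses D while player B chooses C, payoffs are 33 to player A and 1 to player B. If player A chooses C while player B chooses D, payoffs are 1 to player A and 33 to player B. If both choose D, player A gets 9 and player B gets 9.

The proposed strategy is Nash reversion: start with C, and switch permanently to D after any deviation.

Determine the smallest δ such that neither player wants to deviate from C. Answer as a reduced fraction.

3/8

Cooperation forever yields 24 each period: 24/(1−δ).
Deviating yields 33 once, then 9 forever: 33 + 9δ/(1−δ).
No profitable deviation requires 24/(1−δ) ≥ 33 + 9δ/(1−δ).
Multiplying by (1−δ): 24 ≥ 33(1−δ) + 9δ = 33 − 24δ.
So 24δ ≥ 9, i.e. δ ≥ 9/24 = 3/8.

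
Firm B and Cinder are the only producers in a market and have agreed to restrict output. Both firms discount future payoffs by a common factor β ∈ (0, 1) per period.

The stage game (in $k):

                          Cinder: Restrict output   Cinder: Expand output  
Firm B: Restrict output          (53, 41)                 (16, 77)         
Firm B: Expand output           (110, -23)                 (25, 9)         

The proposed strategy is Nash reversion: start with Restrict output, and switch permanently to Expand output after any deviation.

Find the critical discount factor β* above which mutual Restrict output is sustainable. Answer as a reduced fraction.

For Firm B: deviation gain 110−53 = 57, per-period punishment loss 53−25 = 28. IC gives β ≥ 57/85.
For Cinder: gain 36, loss 32 per period, so β ≥ 36/68 = 9/17.
The tighter constraint is Firm B's, so cooperation needs β ≥ 57/85.

57/85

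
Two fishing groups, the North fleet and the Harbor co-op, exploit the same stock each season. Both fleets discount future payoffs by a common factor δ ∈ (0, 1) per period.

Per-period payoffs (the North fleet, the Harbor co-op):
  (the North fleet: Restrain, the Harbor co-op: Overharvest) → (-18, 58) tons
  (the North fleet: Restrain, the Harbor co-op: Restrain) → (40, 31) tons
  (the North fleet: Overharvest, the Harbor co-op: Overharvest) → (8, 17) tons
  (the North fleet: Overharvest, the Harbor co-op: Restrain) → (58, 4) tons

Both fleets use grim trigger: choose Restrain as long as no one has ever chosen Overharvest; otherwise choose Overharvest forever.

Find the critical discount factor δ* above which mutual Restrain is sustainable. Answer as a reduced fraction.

the North fleet's threshold: (58−40)/(58−8) = 9/25.
the Harbor co-op's threshold: (58−31)/(58−17) = 27/41.
9/25 < 27/41, so the Harbor co-op binds and δ* = 27/41.

27/41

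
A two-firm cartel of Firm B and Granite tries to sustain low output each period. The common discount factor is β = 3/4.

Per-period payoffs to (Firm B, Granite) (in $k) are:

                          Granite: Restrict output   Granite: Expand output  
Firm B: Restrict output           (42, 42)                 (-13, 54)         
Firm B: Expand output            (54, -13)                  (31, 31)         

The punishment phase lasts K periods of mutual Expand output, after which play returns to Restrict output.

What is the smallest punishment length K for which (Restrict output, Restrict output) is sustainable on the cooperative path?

IC: β(1−β^K)/(1−β) ≥ (54−42)/(42−31) = 12/11.
With β = 3/4: need 1 − β^K ≥ 12/11·(1−3/4)/(3/4), i.e. β^K ≤ 0.6364.
Since (3/4)^1 = 0.7500 and (3/4)^2 = 0.5625, the smallest such K is 2.

2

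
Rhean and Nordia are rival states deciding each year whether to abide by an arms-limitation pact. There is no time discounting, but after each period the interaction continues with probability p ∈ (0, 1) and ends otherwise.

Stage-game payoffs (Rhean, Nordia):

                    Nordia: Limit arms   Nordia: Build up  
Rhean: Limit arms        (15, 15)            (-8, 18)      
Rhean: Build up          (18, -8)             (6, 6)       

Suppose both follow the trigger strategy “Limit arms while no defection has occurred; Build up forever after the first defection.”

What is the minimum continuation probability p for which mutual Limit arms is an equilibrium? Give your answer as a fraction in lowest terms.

1/4

Expected cooperation value is 15 + p·15 + p²·15 + … = 15/(1−p); deviation gives 18 + p·6/(1−p).
15 ≥ 18(1−p) + 6p ⇒ 12p ≥ 3 ⇒ p ≥ 3/12 = 1/4.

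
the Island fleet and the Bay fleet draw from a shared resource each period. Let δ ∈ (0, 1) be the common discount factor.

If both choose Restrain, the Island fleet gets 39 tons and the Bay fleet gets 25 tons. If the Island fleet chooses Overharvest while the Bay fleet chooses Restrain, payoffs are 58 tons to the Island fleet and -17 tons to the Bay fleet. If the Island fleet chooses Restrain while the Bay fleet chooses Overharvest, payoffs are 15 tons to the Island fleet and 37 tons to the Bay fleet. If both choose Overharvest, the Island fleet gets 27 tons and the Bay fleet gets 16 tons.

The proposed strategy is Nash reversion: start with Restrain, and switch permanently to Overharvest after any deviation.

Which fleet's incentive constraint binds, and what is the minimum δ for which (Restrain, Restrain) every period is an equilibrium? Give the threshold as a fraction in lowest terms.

the Island fleet; δ ≥ 19/31

the Island fleet: cooperation gives 39 each period; deviation gives 58 once then 27 forever.
  39/(1−δ) ≥ 58 + 27δ/(1−δ) ⇒ δ ≥ 19/31.
the Bay fleet: cooperation gives 25 each period; deviation gives 37 once then 16 forever.
  δ ≥ 12/21 = 4/7.
Both must hold, so the binding constraint is the Island fleet's: δ ≥ 19/31.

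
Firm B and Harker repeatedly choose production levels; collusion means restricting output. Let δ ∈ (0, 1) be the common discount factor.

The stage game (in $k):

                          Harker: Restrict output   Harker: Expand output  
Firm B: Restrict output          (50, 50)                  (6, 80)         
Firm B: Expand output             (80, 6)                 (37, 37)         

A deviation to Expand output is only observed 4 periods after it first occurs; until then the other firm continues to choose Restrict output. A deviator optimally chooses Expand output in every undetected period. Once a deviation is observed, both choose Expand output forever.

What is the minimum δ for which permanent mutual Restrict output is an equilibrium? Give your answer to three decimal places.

0.914

Deviating for the 4 undetected periods gains 80−50 = 30 per period over cooperation, then loses 50−37 = 13 per period forever once punishment starts.
Gain: 30(1 + δ + … + δ^3); loss: 13·δ^4/(1−δ).
No profitable deviation ⇔ 30(1−δ^4) ≤ 13·δ^4, i.e. δ^4 ≥ 30/(30+13) = 30/43.
Hence δ ≥ (30/43)^(1/4) ≈ 0.914.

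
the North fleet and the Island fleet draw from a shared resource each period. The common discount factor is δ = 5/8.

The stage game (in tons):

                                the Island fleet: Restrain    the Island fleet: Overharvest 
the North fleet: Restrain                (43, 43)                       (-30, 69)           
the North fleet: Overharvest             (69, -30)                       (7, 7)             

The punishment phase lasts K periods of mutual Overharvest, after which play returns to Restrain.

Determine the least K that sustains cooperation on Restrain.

2

No profitable deviation requires (43−7)(δ+…+δ^K) ≥ 69−43, i.e. δ+…+δ^K ≥ 13/18 ≈ 0.7222.
With δ = 5/8, the partial sums are K=1: 0.6250, K=2: 1.0156.
K = 2 is the first length at which the sum reaches 0.7222.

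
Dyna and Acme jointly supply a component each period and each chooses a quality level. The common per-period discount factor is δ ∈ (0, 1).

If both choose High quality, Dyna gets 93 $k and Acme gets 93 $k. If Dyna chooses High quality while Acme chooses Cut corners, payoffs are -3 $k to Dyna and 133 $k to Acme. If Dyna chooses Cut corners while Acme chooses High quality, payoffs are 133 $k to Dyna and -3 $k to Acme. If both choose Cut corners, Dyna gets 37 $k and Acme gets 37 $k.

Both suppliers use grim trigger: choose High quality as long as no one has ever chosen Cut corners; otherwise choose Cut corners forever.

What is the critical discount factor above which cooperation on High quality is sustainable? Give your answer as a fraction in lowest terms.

5/12

Cooperation forever yields 93 each period: 93/(1−δ).
Deviating yields 133 once, then 37 forever: 133 + 37δ/(1−δ).
No profitable deviation requires 93/(1−δ) ≥ 133 + 37δ/(1−δ).
Multiplying by (1−δ): 93 ≥ 133(1−δ) + 37δ = 133 − 96δ.
So 96δ ≥ 40, i.e. δ ≥ 40/96 = 5/12.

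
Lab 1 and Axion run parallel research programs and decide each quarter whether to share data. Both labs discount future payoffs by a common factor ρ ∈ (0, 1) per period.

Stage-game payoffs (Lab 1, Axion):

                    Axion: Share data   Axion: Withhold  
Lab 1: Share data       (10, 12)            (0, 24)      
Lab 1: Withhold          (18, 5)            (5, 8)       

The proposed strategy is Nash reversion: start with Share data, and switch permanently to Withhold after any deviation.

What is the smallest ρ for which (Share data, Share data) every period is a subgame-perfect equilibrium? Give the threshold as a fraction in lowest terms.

For Lab 1: deviation gain 18−10 = 8, per-period punishment loss 10−5 = 5. IC gives ρ ≥ 8/13.
For Axion: gain 12, loss 4 per period, so ρ ≥ 12/16 = 3/4.
The tighter constraint is Axion's, so cooperation needs ρ ≥ 3/4.

3/4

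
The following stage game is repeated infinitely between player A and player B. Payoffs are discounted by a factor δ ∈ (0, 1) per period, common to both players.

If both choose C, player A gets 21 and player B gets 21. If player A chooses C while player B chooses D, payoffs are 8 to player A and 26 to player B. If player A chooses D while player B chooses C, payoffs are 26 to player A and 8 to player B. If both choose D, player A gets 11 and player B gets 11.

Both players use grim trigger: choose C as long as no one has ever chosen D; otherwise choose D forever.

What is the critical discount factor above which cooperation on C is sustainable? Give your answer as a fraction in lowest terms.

Under grim trigger the critical discount factor is (T−C)/(T−P) with T = 26, C = 21, P = 11.
δ* = (26−21)/(26−11) = 5/15 = 1/3.

1/3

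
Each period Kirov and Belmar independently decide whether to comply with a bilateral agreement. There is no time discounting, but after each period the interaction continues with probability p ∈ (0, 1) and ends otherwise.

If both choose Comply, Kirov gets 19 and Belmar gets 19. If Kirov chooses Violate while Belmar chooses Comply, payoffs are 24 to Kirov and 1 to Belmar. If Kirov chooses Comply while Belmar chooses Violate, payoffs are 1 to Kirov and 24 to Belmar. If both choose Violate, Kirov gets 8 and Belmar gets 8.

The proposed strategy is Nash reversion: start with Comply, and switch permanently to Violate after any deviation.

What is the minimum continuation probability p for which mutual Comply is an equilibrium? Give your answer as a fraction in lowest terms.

With no time discounting, the continuation probability p plays the role of the discount factor.
Grim-trigger IC: 19/(1−p) ≥ 24 + 8p/(1−p) ⇒ p ≥ (24−19)/(24−8) = 5/16.

5/16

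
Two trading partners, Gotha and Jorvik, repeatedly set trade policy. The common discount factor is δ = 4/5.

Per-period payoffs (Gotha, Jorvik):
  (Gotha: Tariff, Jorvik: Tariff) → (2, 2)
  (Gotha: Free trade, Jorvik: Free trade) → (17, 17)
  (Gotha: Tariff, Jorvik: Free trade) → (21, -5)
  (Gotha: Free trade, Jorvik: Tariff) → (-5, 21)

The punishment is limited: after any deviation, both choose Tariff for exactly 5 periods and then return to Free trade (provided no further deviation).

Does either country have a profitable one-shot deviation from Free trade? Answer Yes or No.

No

IC: δ+…+δ^5 ≥ (21−17)/(17−2) = 4/15.
At δ = 4/5: partial sum = 2.6893 ≥ 0.2667. Cooperation sustainable.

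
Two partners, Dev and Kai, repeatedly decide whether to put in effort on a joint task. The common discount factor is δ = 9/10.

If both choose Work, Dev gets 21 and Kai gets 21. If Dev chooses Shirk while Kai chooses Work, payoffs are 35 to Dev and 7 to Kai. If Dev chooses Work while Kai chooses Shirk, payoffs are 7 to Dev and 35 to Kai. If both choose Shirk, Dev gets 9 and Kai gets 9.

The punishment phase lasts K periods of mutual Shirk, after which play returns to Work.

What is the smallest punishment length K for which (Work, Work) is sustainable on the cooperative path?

Need Σ_{k=1}^{K} δ^k ≥ (35−21)/(21−9) = 1.1667 at δ = 9/10.
At K = 1 the sum is 0.9000 < 1.1667; at K = 2 it is 1.7100 ≥ 1.1667.
So the minimum punishment length is K = 2.

2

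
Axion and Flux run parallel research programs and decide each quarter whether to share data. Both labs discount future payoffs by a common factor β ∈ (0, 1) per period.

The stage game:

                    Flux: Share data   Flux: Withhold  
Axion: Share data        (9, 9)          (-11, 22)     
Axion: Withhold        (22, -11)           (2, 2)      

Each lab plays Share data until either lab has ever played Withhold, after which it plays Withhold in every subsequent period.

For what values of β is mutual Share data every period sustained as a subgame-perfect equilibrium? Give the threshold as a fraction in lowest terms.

Cooperation forever yields 9 each period: 9/(1−β).
Deviating yields 22 once, then 2 forever: 22 + 2β/(1−β).
No profitable deviation requires 9/(1−β) ≥ 22 + 2β/(1−β).
Multiplying by (1−β): 9 ≥ 22(1−β) + 2β = 22 − 20β.
So 20β ≥ 13, i.e. β ≥ 13/20.

13/20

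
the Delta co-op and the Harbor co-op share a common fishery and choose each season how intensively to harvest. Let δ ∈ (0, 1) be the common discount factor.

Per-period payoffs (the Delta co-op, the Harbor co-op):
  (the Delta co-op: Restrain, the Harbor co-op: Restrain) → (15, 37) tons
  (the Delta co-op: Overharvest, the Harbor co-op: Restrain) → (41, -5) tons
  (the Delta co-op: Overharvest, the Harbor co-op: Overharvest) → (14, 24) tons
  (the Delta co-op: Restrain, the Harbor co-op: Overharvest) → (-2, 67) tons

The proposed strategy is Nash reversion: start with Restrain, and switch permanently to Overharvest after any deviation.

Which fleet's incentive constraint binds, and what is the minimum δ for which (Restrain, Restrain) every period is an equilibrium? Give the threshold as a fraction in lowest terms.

the Delta co-op; δ ≥ 26/27

For the Delta co-op: deviation gain 41−15 = 26, per-period punishment loss 15−14 = 1. IC gives δ ≥ 26/27.
For the Harbor co-op: gain 30, loss 13 per period, so δ ≥ 30/43.
The tighter constraint is the Delta co-op's, so cooperation needs δ ≥ 26/27.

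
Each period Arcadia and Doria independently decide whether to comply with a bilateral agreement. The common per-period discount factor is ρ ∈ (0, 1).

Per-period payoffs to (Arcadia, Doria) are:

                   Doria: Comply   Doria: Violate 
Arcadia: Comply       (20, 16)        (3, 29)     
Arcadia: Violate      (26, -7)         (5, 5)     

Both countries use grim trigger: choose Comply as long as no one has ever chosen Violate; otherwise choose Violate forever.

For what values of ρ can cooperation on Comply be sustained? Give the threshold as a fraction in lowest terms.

For Arcadia: deviation gain 26−20 = 6, per-period punishment loss 20−5 = 15. IC gives ρ ≥ 6/21 = 2/7.
For Doria: gain 13, loss 11 per period, so ρ ≥ 13/24.
The tighter constraint is Doria's, so cooperation needs ρ ≥ 13/24.

13/24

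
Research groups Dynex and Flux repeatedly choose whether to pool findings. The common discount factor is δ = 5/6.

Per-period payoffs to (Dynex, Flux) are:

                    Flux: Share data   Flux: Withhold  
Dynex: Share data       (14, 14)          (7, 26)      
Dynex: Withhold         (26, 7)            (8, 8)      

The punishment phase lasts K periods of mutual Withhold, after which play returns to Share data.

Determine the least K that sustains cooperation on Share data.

3

IC: δ(1−δ^K)/(1−δ) ≥ (26−14)/(14−8) = 2.
With δ = 5/6: need 1 − δ^K ≥ 2·(1−5/6)/(5/6), i.e. δ^K ≤ 0.6000.
Since (5/6)^2 = 0.6944 and (5/6)^3 = 0.5787, the smallest such K is 3.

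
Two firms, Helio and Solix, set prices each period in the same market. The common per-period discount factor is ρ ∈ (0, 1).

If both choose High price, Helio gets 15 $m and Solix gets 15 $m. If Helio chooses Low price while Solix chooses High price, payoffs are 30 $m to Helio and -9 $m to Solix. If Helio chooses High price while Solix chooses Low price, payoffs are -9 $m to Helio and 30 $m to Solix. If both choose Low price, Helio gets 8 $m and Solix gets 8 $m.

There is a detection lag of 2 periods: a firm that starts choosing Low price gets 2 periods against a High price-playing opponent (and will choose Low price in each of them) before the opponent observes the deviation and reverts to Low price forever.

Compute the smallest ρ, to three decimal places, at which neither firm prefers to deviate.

0.826

A deviator earns 30 for 2 periods, then 8 forever; cooperating earns 15 forever. Multiplying the IC by (1−ρ):
15 ≥ 30(1−ρ^2) + 8ρ^2, so 22·ρ^2 ≥ 15 and ρ^2 ≥ 15/22.
ρ ≥ (15/22)^(1/2) ≈ 0.826.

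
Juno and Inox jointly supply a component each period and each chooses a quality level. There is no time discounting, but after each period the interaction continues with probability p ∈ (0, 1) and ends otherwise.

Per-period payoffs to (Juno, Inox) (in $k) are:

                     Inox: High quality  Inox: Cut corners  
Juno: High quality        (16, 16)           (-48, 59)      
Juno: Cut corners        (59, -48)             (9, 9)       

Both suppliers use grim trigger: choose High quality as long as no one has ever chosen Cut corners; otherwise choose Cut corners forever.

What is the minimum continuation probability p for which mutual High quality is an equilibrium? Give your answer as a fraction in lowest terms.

With no time discounting, the continuation probability p plays the role of the discount factor.
Grim-trigger IC: 16/(1−p) ≥ 59 + 9p/(1−p) ⇒ p ≥ (59−16)/(59−9) = 43/50.

43/50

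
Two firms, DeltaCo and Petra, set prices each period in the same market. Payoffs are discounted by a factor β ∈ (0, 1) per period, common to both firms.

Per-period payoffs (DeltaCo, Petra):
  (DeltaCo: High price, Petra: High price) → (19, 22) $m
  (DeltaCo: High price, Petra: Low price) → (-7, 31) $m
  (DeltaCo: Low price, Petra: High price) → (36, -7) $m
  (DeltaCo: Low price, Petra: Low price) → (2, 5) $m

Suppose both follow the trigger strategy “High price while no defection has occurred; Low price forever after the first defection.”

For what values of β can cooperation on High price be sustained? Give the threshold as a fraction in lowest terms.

1/2

DeltaCo: cooperation gives 19 each period; deviation gives 36 once then 2 forever.
  19/(1−β) ≥ 36 + 2β/(1−β) ⇒ β ≥ 17/34 = 1/2.
Petra: cooperation gives 22 each period; deviation gives 31 once then 5 forever.
  β ≥ 9/26.
Both must hold, so the binding constraint is DeltaCo's: β ≥ 1/2.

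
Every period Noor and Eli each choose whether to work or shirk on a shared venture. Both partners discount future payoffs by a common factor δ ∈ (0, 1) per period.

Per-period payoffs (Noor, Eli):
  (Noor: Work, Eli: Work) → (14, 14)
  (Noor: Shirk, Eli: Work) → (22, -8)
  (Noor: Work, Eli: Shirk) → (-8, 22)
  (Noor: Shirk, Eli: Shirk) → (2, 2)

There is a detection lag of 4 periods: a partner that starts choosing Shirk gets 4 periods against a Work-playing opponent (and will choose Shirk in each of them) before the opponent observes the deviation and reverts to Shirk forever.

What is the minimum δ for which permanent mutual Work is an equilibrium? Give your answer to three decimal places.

0.795

A deviator earns 22 for 4 periods, then 2 forever; cooperating earns 14 forever. Multiplying the IC by (1−δ):
14 ≥ 22(1−δ^4) + 2δ^4, so 20·δ^4 ≥ 8 and δ^4 ≥ 2/5.
δ ≥ (2/5)^(1/4) ≈ 0.795.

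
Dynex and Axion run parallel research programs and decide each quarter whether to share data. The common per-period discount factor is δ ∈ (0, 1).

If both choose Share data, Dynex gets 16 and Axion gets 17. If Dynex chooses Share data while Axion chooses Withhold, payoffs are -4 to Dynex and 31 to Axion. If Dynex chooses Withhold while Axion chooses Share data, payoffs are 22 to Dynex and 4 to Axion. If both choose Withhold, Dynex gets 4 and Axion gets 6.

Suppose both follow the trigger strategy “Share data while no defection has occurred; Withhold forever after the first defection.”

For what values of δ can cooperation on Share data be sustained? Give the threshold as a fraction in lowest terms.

Dynex: cooperation gives 16 each period; deviation gives 22 once then 4 forever.
  16/(1−δ) ≥ 22 + 4δ/(1−δ) ⇒ δ ≥ 6/18 = 1/3.
Axion: cooperation gives 17 each period; deviation gives 31 once then 6 forever.
  δ ≥ 14/25.
Both must hold, so the binding constraint is Axion's: δ ≥ 14/25.

14/25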